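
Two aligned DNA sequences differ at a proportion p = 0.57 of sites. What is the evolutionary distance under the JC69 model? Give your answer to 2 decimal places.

d = −(3/4) ln(1 − 4p/3) = −0.75 ln(1 − 0.76) = −0.75 ln(0.24)
  = −0.75 × (-1.427116) = 1.070337 substitutions/site.

1.07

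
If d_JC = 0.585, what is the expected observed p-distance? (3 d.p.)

0.406

p = (3/4)(1 − e^(−4d/3)) = 0.75 × (1 − e^(-0.78)) = 0.75 × (1 − 0.458406) = 0.406196.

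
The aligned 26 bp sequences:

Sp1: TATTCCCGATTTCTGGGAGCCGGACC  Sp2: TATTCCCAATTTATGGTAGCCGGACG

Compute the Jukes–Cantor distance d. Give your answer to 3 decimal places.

The sequences differ at 4 of 26 sites (8, 13, 17, 26), so p = 4/26 ≈ 0.153846.
d = −(3/4) ln(1 − 4p/3) = −0.75 ln(1 − 0.205128) = −0.75 ln(0.794872)
  = −0.75 × (-0.229574) = 0.172181 substitutions/site.

0.172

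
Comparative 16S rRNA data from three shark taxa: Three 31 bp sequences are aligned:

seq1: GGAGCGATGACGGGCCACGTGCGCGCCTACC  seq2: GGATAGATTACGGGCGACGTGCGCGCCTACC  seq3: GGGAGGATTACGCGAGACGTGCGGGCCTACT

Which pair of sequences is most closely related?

seq1–seq2: 4/31 differ, p = 0.129, d = 0.142.
seq1–seq3: 9/31 differ, p = 0.290, d = 0.367.
seq2–seq3: 7/31 differ, p = 0.226, d = 0.269.
The smallest distance is between seq1 and seq2.

seq1 and seq2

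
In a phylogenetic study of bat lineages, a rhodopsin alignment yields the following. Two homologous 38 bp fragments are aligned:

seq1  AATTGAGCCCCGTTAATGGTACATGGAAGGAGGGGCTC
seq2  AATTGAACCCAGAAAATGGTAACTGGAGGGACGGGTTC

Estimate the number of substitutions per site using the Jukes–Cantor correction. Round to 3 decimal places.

The sequences differ at 9 of 38 sites (7, 11, 13, 14, 22, 23, 28, 32, 36), so p = 9/38 ≈ 0.236842.
d = −(3/4) ln(1 − 4p/3) = −0.75 ln(1 − 0.315789) = −0.75 ln(0.684211)
  = −0.75 × (-0.379489) = 0.284617 substitutions/site.

0.285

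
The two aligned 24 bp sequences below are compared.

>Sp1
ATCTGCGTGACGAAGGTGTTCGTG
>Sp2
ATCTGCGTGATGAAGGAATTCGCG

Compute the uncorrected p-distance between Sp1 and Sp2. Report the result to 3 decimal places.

0.167

The sequences differ at 4 of 24 positions (sites 11, 17, 18, 23).
p = 4/24 = 0.166666… ≈ 0.167 (to 3 d.p.).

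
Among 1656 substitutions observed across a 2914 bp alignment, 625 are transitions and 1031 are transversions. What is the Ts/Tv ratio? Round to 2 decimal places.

R = 625/1031 = 0.606207… ≈ 0.61 (to 2 d.p.).

0.61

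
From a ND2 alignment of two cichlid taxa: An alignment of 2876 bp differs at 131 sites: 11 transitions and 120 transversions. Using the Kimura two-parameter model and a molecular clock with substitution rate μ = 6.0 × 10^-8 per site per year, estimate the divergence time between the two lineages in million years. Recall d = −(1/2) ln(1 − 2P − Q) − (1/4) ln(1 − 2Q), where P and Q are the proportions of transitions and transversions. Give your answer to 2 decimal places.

0.39

P = 11/2876 ≈ 0.003825 and Q = 120/2876 ≈ 0.041725.
Under the Kimura two-parameter model, d = −½ ln(1 − 2P − Q) − ¼ ln(1 − 2Q).
1 − 2P − Q = 0.950625, giving −½ ln(0.950625) = 0.025318.
1 − 2Q = 0.91655, giving −¼ ln(0.91655) = 0.021785.
d = 0.025318 + 0.021785 = 0.047103.
Under a molecular clock d = 2μt, so t = d/(2μ) = 0.047103 / (2 × 6.0 × 10^-8) = 0.39 million years.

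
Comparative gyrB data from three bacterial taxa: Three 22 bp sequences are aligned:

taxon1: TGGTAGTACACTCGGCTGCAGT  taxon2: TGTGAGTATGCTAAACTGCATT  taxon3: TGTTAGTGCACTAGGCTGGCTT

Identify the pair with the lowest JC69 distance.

taxon1 and taxon3

taxon1–taxon2: 8/22 differ, p = 0.364, d = 0.497.
taxon1–taxon3: 6/22 differ, p = 0.273, d = 0.339.
taxon2–taxon3: 8/22 differ, p = 0.364, d = 0.497.
The smallest distance is between taxon1 and taxon3.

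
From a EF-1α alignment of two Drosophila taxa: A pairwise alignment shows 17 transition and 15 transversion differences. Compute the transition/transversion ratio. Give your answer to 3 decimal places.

R = 17/15 = 1.133333… ≈ 1.133 (to 3 d.p.).

1.133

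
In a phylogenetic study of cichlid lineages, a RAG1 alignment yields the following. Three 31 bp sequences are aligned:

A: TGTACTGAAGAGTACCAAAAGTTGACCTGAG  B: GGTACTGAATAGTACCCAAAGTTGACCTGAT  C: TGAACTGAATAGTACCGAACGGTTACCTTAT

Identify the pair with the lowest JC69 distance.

A–B: 4/31 differ, p = 0.129, d = 0.142.
A–C: 8/31 differ, p = 0.258, d = 0.316.
B–C: 7/31 differ, p = 0.226, d = 0.269.
The smallest distance is between A and B.

A and B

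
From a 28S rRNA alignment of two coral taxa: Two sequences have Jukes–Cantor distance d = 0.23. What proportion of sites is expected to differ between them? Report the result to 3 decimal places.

p = (3/4)(1 − e^(−4d/3)) = 0.75 × (1 − e^(-0.306667)) = 0.75 × (1 − 0.735896) = 0.198078.

0.198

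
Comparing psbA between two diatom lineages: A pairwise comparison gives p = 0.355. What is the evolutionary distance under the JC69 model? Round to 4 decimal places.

0.4809

d = −(3/4) ln(1 − 4p/3) = −0.75 ln(1 − 0.473333) = −0.75 ln(0.526667)
  = −0.75 × (-0.641187) = 0.480890 substitutions/site.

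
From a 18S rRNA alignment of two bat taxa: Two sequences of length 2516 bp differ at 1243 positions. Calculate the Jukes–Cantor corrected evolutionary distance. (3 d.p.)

p = 1243/2516 ≈ 0.494038.
d = −(3/4) ln(1 − 4p/3) = −0.75 ln(1 − 0.658717) = −0.75 ln(0.341283)
  = −0.75 × (-1.075043) = 0.806282 substitutions/site.

0.806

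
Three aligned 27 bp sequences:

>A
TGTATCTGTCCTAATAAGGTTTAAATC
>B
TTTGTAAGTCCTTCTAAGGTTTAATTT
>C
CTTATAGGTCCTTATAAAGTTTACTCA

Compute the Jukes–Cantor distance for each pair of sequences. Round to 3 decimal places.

d(A,B) = 0.377, d(A,C) = 0.511, d(B,C) = 0.377

A–B: 8/27 sites differ → p ≈ 0.296296, d = −0.75 ln(1 − 0.395061) = 0.376971 ≈ 0.377.
A–C: 10/27 sites differ → p ≈ 0.37037, d = −0.75 ln(1 − 0.493827) = 0.510658 ≈ 0.511.
B–C: 8/27 sites differ → p ≈ 0.296296, d = −0.75 ln(1 − 0.395061) = 0.376971 ≈ 0.377.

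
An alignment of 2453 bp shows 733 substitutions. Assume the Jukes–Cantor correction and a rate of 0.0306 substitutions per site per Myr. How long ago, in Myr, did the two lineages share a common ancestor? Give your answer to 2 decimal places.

6.23

p = 733/2453 ≈ 0.298818.
d = −(3/4) ln(1 − 4p/3) = −0.75 ln(1 − 0.398424) = −0.75 ln(0.601576)
  = −0.75 × (-0.508202) = 0.381152 substitutions/site.
Under a molecular clock d = 2μt, so t = d/(2μ) = 0.381152 / (2 × 0.0306) = 6.23 Myr.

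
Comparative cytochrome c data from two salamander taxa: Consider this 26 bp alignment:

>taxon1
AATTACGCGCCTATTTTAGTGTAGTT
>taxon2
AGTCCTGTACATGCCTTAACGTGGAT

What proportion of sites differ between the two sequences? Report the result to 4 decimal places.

0.5385

The sequences differ at 14 of 26 positions.
p = 14/26 = 0.538461… ≈ 0.5385 (to 4 d.p.).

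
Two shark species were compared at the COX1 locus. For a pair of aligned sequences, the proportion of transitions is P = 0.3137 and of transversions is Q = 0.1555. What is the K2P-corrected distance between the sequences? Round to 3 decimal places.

0.857

Under the Kimura two-parameter model, d = −½ ln(1 − 2P − Q) − ¼ ln(1 − 2Q).
1 − 2P − Q = 0.2171, giving −½ ln(0.2171) = 0.763699.
1 − 2Q = 0.689, giving −¼ ln(0.689) = 0.093129.
d = 0.763699 + 0.093129 = 0.856828.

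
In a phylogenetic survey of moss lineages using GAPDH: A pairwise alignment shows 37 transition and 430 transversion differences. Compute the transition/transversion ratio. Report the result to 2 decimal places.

R = 37/430 = 0.086046… ≈ 0.09 (to 2 d.p.).

0.09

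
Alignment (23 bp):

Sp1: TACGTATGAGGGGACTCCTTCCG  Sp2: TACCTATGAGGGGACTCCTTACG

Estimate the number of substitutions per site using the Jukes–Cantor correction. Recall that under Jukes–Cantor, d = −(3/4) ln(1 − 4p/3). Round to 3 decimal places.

The sequences differ at 2 of 23 sites (4, 21), so p = 2/23 ≈ 0.086957.
d = −(3/4) ln(1 − 4p/3) = −0.75 ln(1 − 0.115943) = −0.75 ln(0.884057)
  = −0.75 × (-0.123234) = 0.092426 substitutions/site.

0.092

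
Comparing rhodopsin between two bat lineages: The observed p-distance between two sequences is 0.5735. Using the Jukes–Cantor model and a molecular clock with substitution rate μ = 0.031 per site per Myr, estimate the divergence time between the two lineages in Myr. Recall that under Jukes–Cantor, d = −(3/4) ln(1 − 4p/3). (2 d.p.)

17.50

d = −(3/4) ln(1 − 4p/3) = −0.75 ln(1 − 0.764667) = −0.75 ln(0.235333)
  = −0.75 × (-1.446754) = 1.085066 substitutions/site.
Under a molecular clock d = 2μt, so t = d/(2μ) = 1.085066 / (2 × 0.031) = 17.50 Myr.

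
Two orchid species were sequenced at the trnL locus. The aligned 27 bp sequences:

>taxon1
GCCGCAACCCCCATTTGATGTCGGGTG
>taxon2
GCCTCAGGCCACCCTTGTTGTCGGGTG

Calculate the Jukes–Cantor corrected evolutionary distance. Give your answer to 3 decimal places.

The sequences differ at 7 of 27 sites (4, 7, 8, 11, 13, 14, 18), so p = 7/27 ≈ 0.259259.
d = −(3/4) ln(1 − 4p/3) = −0.75 ln(1 − 0.345679) = −0.75 ln(0.654321)
  = −0.75 × (-0.424157) = 0.318118 substitutions/site.

0.318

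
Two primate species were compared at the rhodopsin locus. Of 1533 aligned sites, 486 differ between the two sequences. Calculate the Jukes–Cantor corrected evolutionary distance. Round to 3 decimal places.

0.412

p = 486/1533 ≈ 0.317025.
d = −(3/4) ln(1 − 4p/3) = −0.75 ln(1 − 0.4227) = −0.75 ln(0.5773)
  = −0.75 × (-0.549393) = 0.412045 substitutions/site.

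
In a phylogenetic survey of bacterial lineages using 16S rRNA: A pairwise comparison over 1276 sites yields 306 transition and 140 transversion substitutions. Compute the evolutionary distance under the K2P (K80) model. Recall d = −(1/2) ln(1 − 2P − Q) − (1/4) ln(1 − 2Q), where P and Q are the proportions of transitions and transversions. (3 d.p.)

0.507

P = 306/1276 ≈ 0.239812 and Q = 140/1276 ≈ 0.109718.
Under the Kimura two-parameter model, d = −½ ln(1 − 2P − Q) − ¼ ln(1 − 2Q).
1 − 2P − Q = 0.410658, giving −½ ln(0.410658) = 0.444997.
1 − 2Q = 0.780564, giving −¼ ln(0.780564) = 0.061935.
d = 0.444997 + 0.061935 = 0.506932.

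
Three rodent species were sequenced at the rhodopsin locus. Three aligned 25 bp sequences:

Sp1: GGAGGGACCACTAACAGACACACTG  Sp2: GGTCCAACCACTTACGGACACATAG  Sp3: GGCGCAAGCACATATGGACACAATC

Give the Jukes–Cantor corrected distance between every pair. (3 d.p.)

Sp1–Sp2: 8/25 sites differ → p = 0.32, d = −0.75 ln(1 − 0.426667) = 0.417216 ≈ 0.417.
Sp1–Sp3: 10/25 sites differ → p = 0.4, d = −0.75 ln(1 − 0.533333) = 0.571605 ≈ 0.572.
Sp2–Sp3: 8/25 sites differ → p = 0.32, d = −0.75 ln(1 − 0.426667) = 0.417216 ≈ 0.417.

d(Sp1,Sp2) = 0.417, d(Sp1,Sp3) = 0.572, d(Sp2,Sp3) = 0.417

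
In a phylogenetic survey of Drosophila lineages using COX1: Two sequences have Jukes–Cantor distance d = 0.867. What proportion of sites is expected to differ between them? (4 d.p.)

p = (3/4)(1 − e^(−4d/3)) = 0.75 × (1 − e^(-1.156)) = 0.75 × (1 − 0.314743) = 0.513943.

0.5139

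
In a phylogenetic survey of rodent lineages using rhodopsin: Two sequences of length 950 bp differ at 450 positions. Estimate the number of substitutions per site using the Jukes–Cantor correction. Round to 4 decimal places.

0.7489

p = 450/950 ≈ 0.473684.
d = −(3/4) ln(1 − 4p/3) = −0.75 ln(1 − 0.631579) = −0.75 ln(0.368421)
  = −0.75 × (-0.998529) = 0.748897 substitutions/site.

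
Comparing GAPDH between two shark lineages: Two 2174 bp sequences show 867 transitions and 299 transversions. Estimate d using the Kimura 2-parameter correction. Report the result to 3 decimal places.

1.448

P = 867/2174 ≈ 0.398804 and Q = 299/2174 ≈ 0.137534.
Under the Kimura two-parameter model, d = −½ ln(1 − 2P − Q) − ¼ ln(1 − 2Q).
1 − 2P − Q = 0.064858, giving −½ ln(0.064858) = 1.367778.
1 − 2Q = 0.724932, giving −¼ ln(0.724932) = 0.080419.
d = 1.367778 + 0.080419 = 1.448197.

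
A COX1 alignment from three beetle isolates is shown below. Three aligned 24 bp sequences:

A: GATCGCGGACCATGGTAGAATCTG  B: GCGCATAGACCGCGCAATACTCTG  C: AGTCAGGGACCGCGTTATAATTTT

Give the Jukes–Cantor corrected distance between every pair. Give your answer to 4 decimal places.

A–B: 11/24 sites differ → p ≈ 0.458333, d = −0.75 ln(1 − 0.611111) = 0.708346 ≈ 0.7083.
A–C: 10/24 sites differ → p ≈ 0.416667, d = −0.75 ln(1 − 0.555556) = 0.608198 ≈ 0.6082.
B–C: 10/24 sites differ → p ≈ 0.416667, d = −0.75 ln(1 − 0.555556) = 0.608198 ≈ 0.6082.

d(A,B) = 0.7083, d(A,C) = 0.6082, d(B,C) = 0.6082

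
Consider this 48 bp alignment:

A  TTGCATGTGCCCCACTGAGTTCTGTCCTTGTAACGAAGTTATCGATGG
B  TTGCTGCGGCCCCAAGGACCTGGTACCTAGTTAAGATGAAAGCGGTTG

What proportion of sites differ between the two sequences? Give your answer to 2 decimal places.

The sequences differ at 21 of 48 positions.
p = 21/48 = 0.4375 ≈ 0.44 (to 2 d.p.).

0.44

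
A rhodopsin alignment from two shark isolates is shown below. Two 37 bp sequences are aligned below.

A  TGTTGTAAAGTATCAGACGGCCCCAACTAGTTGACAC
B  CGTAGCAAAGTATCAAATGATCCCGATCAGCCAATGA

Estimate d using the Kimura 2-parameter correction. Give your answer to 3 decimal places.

Of 37 sites, 14 differences are transitions and 2 are transversions, so P = 14/37 ≈ 0.378378 and Q = 2/37 ≈ 0.054054.
Under the Kimura two-parameter model, d = −½ ln(1 − 2P − Q) − ¼ ln(1 − 2Q).
1 − 2P − Q = 0.18919, giving −½ ln(0.18919) = 0.832502.
1 − 2Q = 0.891892, giving −¼ ln(0.891892) = 0.028603.
d = 0.832502 + 0.028603 = 0.861105.

0.861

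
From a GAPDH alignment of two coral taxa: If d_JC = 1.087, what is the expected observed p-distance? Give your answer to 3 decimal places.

p = (3/4)(1 − e^(−4d/3)) = 0.75 × (1 − e^(-1.449333)) = 0.75 × (1 − 0.234727) = 0.573955.

0.574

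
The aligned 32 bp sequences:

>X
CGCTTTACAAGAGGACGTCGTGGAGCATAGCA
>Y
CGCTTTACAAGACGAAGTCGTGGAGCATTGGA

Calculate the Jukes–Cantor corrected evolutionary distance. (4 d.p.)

0.1367

The sequences differ at 4 of 32 sites (13, 16, 29, 31), so p = 4/32 = 0.125.
d = −(3/4) ln(1 − 4p/3) = −0.75 ln(1 − 0.166667) = −0.75 ln(0.833333)
  = −0.75 × (-0.182322) = 0.136742 substitutions/site.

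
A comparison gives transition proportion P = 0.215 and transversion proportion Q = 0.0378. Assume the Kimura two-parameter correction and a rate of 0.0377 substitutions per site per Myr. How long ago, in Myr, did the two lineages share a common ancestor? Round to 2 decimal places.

4.44

Under the Kimura two-parameter model, d = −½ ln(1 − 2P − Q) − ¼ ln(1 − 2Q).
1 − 2P − Q = 0.5322, giving −½ ln(0.5322) = 0.315368.
1 − 2Q = 0.9244, giving −¼ ln(0.9244) = 0.019653.
d = 0.315368 + 0.019653 = 0.335021.
Under a molecular clock d = 2μt, so t = d/(2μ) = 0.335021 / (2 × 0.0377) = 4.44 Myr.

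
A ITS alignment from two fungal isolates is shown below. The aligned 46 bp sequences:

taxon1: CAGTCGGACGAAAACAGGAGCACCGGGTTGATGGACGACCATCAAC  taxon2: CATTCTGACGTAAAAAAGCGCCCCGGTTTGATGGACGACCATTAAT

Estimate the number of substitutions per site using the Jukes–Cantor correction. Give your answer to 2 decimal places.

0.26

The sequences differ at 10 of 46 sites (3, 6, 11, 15, 17, 19, 22, 27, 43, 46), so p = 10/46 ≈ 0.217391.
d = −(3/4) ln(1 − 4p/3) = −0.75 ln(1 − 0.289855) = −0.75 ln(0.710145)
  = −0.75 × (-0.342286) = 0.256715 substitutions/site.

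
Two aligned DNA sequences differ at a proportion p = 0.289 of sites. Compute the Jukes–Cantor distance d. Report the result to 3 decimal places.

0.365

d = −(3/4) ln(1 − 4p/3) = −0.75 ln(1 − 0.385333) = −0.75 ln(0.614667)
  = −0.75 × (-0.486675) = 0.365006 substitutions/site.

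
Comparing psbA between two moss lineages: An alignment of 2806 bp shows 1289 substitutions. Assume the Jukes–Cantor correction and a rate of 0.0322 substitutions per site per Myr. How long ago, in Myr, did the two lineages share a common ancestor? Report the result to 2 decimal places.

p = 1289/2806 ≈ 0.459373.
d = −(3/4) ln(1 − 4p/3) = −0.75 ln(1 − 0.612497) = −0.75 ln(0.387503)
  = −0.75 × (-0.948032) = 0.711024 substitutions/site.
Under a molecular clock d = 2μt, so t = d/(2μ) = 0.711024 / (2 × 0.0322) = 11.04 Myr.

11.04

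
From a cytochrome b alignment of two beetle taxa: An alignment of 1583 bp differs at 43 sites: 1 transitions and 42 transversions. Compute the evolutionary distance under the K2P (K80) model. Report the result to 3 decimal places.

P = 1/1583 ≈ 0.000632 and Q = 42/1583 ≈ 0.026532.
Under the Kimura two-parameter model, d = −½ ln(1 − 2P − Q) − ¼ ln(1 − 2Q).
1 − 2P − Q = 0.972204, giving −½ ln(0.972204) = 0.014095.
1 − 2Q = 0.946936, giving −¼ ln(0.946936) = 0.013631.
d = 0.014095 + 0.013631 = 0.027726.

0.028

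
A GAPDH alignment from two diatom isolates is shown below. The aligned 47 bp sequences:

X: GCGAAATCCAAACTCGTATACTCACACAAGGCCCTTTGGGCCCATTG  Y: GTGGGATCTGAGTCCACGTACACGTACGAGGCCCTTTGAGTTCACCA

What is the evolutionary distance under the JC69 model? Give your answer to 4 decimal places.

0.6793

The sequences differ at 21 of 47 sites, so p = 21/47 ≈ 0.446809.
d = −(3/4) ln(1 − 4p/3) = −0.75 ln(1 − 0.595745) = −0.75 ln(0.404255)
  = −0.75 × (-0.905709) = 0.679282 substitutions/site.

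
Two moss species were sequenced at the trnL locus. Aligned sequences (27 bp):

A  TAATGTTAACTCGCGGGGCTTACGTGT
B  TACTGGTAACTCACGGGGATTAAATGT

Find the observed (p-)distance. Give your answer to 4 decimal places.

The sequences differ at 6 of 27 positions (sites 3, 6, 13, 19, 23, 24).
p = 6/27 = 0.222222… ≈ 0.2222 (to 4 d.p.).

0.2222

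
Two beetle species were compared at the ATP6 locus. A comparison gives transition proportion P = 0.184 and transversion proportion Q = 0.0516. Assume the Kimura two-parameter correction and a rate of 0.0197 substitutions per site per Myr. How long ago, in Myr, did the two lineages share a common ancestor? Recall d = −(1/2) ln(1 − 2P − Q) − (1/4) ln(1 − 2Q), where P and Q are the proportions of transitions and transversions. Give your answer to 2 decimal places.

Under the Kimura two-parameter model, d = −½ ln(1 − 2P − Q) − ¼ ln(1 − 2Q).
1 − 2P − Q = 0.5804, giving −½ ln(0.5804) = 0.272019.
1 − 2Q = 0.8968, giving −¼ ln(0.8968) = 0.027231.
d = 0.272019 + 0.027231 = 0.299250.
Under a molecular clock d = 2μt, so t = d/(2μ) = 0.299250 / (2 × 0.0197) = 7.60 Myr.

7.60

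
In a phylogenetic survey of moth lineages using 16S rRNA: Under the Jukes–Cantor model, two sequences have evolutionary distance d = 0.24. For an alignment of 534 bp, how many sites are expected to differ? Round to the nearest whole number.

Invert JC69: p = (3/4)(1 − e^(−4d/3)) = 0.75 × (1 − e^(-0.32)) = 0.75 × (1 − 0.726149) = 0.205388.
Expected differing sites = pL ≈ 0.205388 × 534 = 109.677192 ≈ 110.

110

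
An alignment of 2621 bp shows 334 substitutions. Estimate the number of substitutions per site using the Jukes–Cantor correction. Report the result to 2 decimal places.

p = 334/2621 ≈ 0.127432.
d = −(3/4) ln(1 − 4p/3) = −0.75 ln(1 − 0.169909) = −0.75 ln(0.830091)
  = −0.75 × (-0.186220) = 0.139665 substitutions/site.

0.14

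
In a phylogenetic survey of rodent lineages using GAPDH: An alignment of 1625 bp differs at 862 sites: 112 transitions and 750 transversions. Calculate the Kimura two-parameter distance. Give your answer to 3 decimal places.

P = 112/1625 ≈ 0.068923 and Q = 750/1625 ≈ 0.461538.
Under the Kimura two-parameter model, d = −½ ln(1 − 2P − Q) − ¼ ln(1 − 2Q).
1 − 2P − Q = 0.400616, giving −½ ln(0.400616) = 0.457376.
1 − 2Q = 0.076924, giving −¼ ln(0.076924) = 0.641234.
d = 0.457376 + 0.641234 = 1.098610.

1.099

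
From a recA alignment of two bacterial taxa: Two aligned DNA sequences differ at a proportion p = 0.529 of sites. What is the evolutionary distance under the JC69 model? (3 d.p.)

d = −(3/4) ln(1 − 4p/3) = −0.75 ln(1 − 0.705333) = −0.75 ln(0.294667)
  = −0.75 × (-1.221909) = 0.916432 substitutions/site.

0.916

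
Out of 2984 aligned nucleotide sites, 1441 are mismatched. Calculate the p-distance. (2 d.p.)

p = 1441/2984 = 0.482908… ≈ 0.48 (to 2 d.p.).

0.48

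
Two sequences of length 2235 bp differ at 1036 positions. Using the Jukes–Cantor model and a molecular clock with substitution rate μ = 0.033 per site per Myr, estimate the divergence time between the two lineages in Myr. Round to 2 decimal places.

10.94

p = 1036/2235 ≈ 0.463535.
d = −(3/4) ln(1 − 4p/3) = −0.75 ln(1 − 0.618047) = −0.75 ln(0.381953)
  = −0.75 × (-0.962458) = 0.721844 substitutions/site.
Under a molecular clock d = 2μt, so t = d/(2μ) = 0.721844 / (2 × 0.033) = 10.94 Myr.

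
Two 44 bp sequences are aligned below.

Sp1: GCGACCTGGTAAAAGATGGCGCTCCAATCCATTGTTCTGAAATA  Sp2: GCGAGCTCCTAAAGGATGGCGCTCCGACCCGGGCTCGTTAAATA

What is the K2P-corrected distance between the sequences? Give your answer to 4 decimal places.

Of 44 sites, 5 differences are transitions and 8 are transversions, so P = 5/44 ≈ 0.113636 and Q = 8/44 ≈ 0.181818.
Under the Kimura two-parameter model, d = −½ ln(1 − 2P − Q) − ¼ ln(1 − 2Q).
1 − 2P − Q = 0.59091, giving −½ ln(0.59091) = 0.263046.
1 − 2Q = 0.636364, giving −¼ ln(0.636364) = 0.112996.
d = 0.263046 + 0.112996 = 0.376042.

0.3760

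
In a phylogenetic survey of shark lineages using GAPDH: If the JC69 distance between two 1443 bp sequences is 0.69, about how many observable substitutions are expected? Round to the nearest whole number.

651

Invert JC69: p = (3/4)(1 − e^(−4d/3)) = 0.75 × (1 − e^(-0.92)) = 0.75 × (1 − 0.398519) = 0.451111.
Expected differing sites = pL ≈ 0.451111 × 1443 = 650.953173 ≈ 651.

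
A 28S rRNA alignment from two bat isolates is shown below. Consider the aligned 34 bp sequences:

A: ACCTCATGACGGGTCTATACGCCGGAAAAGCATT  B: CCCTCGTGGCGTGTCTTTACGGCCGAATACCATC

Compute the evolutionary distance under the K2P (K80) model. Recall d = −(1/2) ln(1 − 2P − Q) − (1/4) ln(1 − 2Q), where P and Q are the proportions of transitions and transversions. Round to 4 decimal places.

Of 34 sites, 3 differences are transitions and 7 are transversions, so P = 3/34 ≈ 0.088235 and Q = 7/34 ≈ 0.205882.
Under the Kimura two-parameter model, d = −½ ln(1 − 2P − Q) − ¼ ln(1 − 2Q).
1 − 2P − Q = 0.617648, giving −½ ln(0.617648) = 0.240918.
1 − 2Q = 0.588236, giving −¼ ln(0.588236) = 0.132657.
d = 0.240918 + 0.132657 = 0.373575.

0.3736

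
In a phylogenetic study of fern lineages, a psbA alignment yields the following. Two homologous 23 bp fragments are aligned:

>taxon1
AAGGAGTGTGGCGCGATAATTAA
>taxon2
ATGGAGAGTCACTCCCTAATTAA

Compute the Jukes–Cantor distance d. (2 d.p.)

0.39

The sequences differ at 7 of 23 sites (2, 7, 10, 11, 13, 15, 16), so p = 7/23 ≈ 0.304348.
d = −(3/4) ln(1 − 4p/3) = −0.75 ln(1 − 0.405797) = −0.75 ln(0.594203)
  = −0.75 × (-0.520534) = 0.390401 substitutions/site.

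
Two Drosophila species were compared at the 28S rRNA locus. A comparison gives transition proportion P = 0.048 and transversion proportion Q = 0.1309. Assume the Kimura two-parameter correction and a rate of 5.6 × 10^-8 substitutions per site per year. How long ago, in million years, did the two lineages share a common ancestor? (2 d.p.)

1.83

Under the Kimura two-parameter model, d = −½ ln(1 − 2P − Q) − ¼ ln(1 − 2Q).
1 − 2P − Q = 0.7731, giving −½ ln(0.7731) = 0.128673.
1 − 2Q = 0.7382, giving −¼ ln(0.7382) = 0.075885.
d = 0.128673 + 0.075885 = 0.204558.
Under a molecular clock d = 2μt, so t = d/(2μ) = 0.204558 / (2 × 5.6 × 10^-8) = 1.83 million years.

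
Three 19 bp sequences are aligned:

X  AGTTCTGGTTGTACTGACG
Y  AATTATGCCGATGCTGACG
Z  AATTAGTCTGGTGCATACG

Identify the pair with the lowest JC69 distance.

Y and Z

X–Y: 7/19 differ, p = 0.368, d = 0.507.
X–Z: 9/19 differ, p = 0.474, d = 0.749.
Y–Z: 6/19 differ, p = 0.316, d = 0.410.
The smallest distance is between Y and Z.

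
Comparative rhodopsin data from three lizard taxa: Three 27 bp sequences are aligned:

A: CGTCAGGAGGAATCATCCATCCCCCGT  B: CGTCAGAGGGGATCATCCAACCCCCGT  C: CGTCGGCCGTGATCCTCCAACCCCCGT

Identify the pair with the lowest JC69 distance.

A–B: 4/27 differ, p = 0.148, d = 0.165.
A–C: 7/27 differ, p = 0.259, d = 0.318.
B–C: 5/27 differ, p = 0.185, d = 0.213.
The smallest distance is between A and B.

A and B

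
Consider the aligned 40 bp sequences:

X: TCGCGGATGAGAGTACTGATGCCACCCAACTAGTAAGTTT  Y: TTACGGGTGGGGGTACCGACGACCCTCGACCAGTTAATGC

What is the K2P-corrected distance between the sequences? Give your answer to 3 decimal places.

0.658

Of 40 sites, 12 differences are transitions and 4 are transversions, so P = 12/40 = 0.3 and Q = 4/40 = 0.1.
Under the Kimura two-parameter model, d = −½ ln(1 − 2P − Q) − ¼ ln(1 − 2Q).
1 − 2P − Q = 0.3, giving −½ ln(0.3) = 0.601986.
1 − 2Q = 0.8, giving −¼ ln(0.8) = 0.055786.
d = 0.601986 + 0.055786 = 0.657772.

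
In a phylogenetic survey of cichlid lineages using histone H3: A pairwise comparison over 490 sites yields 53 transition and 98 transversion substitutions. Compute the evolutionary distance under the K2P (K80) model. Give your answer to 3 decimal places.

P = 53/490 ≈ 0.108163 and Q = 98/490 = 0.2.
Under the Kimura two-parameter model, d = −½ ln(1 − 2P − Q) − ¼ ln(1 − 2Q).
1 − 2P − Q = 0.583674, giving −½ ln(0.583674) = 0.269206.
1 − 2Q = 0.6, giving −¼ ln(0.6) = 0.127706.
d = 0.269206 + 0.127706 = 0.396912.

0.397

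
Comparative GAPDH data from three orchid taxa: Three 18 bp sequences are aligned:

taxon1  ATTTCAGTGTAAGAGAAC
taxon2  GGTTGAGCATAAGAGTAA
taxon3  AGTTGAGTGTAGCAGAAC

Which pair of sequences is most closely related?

taxon1 and taxon3

taxon1–taxon2: 7/18 differ, p = 0.389, d = 0.548.
taxon1–taxon3: 4/18 differ, p = 0.222, d = 0.264.
taxon2–taxon3: 7/18 differ, p = 0.389, d = 0.548.
The smallest distance is between taxon1 and taxon3.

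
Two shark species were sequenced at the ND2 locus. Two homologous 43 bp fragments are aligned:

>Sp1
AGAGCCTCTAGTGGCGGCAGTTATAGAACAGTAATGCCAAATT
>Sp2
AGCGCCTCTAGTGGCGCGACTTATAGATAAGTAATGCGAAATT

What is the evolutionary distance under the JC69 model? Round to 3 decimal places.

0.184

The sequences differ at 7 of 43 sites (3, 17, 18, 20, 28, 29, 38), so p = 7/43 ≈ 0.162791.
d = −(3/4) ln(1 − 4p/3) = −0.75 ln(1 − 0.217055) = −0.75 ln(0.782945)
  = −0.75 × (-0.244693) = 0.183520 substitutions/site.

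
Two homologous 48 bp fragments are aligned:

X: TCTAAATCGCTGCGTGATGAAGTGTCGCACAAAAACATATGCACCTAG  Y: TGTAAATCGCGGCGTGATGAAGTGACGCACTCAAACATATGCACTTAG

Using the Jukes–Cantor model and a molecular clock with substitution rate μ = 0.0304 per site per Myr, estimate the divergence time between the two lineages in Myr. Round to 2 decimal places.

The sequences differ at 6 of 48 sites (2, 11, 25, 31, 32, 45), so p = 6/48 = 0.125.
d = −(3/4) ln(1 − 4p/3) = −0.75 ln(1 − 0.166667) = −0.75 ln(0.833333)
  = −0.75 × (-0.182322) = 0.136742 substitutions/site.
Under a molecular clock d = 2μt, so t = d/(2μ) = 0.136742 / (2 × 0.0304) = 2.25 Myr.

2.25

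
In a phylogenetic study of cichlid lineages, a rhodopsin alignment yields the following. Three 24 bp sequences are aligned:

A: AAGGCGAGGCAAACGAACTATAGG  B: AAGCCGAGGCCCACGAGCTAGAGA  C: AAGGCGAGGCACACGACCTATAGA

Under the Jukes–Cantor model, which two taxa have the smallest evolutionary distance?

A–B: 6/24 differ, p = 0.250, d = 0.304.
A–C: 3/24 differ, p = 0.125, d = 0.137.
B–C: 4/24 differ, p = 0.167, d = 0.188.
The smallest distance is between A and C.

A and C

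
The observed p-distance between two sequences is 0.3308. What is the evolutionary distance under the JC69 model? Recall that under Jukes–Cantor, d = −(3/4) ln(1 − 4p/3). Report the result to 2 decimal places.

0.44

d = −(3/4) ln(1 − 4p/3) = −0.75 ln(1 − 0.441067) = −0.75 ln(0.558933)
  = −0.75 × (-0.581726) = 0.436295 substitutions/site.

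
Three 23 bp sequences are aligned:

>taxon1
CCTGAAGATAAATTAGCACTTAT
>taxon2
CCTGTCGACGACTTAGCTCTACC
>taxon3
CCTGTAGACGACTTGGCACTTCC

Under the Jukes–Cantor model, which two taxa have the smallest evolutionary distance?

taxon2 and taxon3

taxon1–taxon2: 9/23 differ, p = 0.391, d = 0.553.
taxon1–taxon3: 7/23 differ, p = 0.304, d = 0.390.
taxon2–taxon3: 4/23 differ, p = 0.174, d = 0.198.
The smallest distance is between taxon2 and taxon3.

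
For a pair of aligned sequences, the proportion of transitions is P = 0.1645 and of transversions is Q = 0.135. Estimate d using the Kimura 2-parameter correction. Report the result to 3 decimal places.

0.390

Under the Kimura two-parameter model, d = −½ ln(1 − 2P − Q) − ¼ ln(1 − 2Q).
1 − 2P − Q = 0.536, giving −½ ln(0.536) = 0.311811.
1 − 2Q = 0.73, giving −¼ ln(0.73) = 0.078678.
d = 0.311811 + 0.078678 = 0.390489.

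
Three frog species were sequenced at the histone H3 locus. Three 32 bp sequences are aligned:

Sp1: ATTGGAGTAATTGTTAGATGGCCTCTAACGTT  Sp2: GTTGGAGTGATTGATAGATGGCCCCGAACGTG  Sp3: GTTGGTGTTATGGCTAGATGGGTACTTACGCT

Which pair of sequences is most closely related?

Sp1 and Sp2

Sp1–Sp2: 6/32 differ, p = 0.188, d = 0.216.
Sp1–Sp3: 10/32 differ, p = 0.313, d = 0.404.
Sp2–Sp3: 11/32 differ, p = 0.344, d = 0.460.
The smallest distance is between Sp1 and Sp2.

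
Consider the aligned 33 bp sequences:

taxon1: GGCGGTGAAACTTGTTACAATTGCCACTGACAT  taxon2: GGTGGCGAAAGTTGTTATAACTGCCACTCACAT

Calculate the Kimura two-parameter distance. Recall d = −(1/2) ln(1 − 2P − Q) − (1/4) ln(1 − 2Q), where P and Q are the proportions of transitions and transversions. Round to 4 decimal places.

Of 33 sites, 4 differences are transitions and 2 are transversions, so P = 4/33 ≈ 0.121212 and Q = 2/33 ≈ 0.060606.
Under the Kimura two-parameter model, d = −½ ln(1 − 2P − Q) − ¼ ln(1 − 2Q).
1 − 2P − Q = 0.69697, giving −½ ln(0.69697) = 0.180506.
1 − 2Q = 0.878788, giving −¼ ln(0.878788) = 0.032303.
d = 0.180506 + 0.032303 = 0.212809.

0.2128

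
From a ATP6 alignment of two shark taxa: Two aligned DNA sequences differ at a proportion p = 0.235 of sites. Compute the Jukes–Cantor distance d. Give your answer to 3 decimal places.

d = −(3/4) ln(1 − 4p/3) = −0.75 ln(1 − 0.313333) = −0.75 ln(0.686667)
  = −0.75 × (-0.375906) = 0.281930 substitutions/site.

0.282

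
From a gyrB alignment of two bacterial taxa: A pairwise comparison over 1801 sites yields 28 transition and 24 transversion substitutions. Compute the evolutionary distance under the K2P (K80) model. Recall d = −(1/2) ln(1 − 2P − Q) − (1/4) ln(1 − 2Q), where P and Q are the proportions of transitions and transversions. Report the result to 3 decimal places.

0.029

P = 28/1801 ≈ 0.015547 and Q = 24/1801 ≈ 0.013326.
Under the Kimura two-parameter model, d = −½ ln(1 − 2P − Q) − ¼ ln(1 − 2Q).
1 − 2P − Q = 0.95558, giving −½ ln(0.95558) = 0.022718.
1 − 2Q = 0.973348, giving −¼ ln(0.973348) = 0.006753.
d = 0.022718 + 0.006753 = 0.029471.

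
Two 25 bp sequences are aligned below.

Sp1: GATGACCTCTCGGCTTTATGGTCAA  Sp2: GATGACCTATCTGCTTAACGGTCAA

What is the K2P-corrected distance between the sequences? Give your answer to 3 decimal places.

0.180

Of 25 sites, 1 differences are transitions and 3 are transversions, so P = 1/25 = 0.04 and Q = 3/25 = 0.12.
Under the Kimura two-parameter model, d = −½ ln(1 − 2P − Q) − ¼ ln(1 − 2Q).
1 − 2P − Q = 0.8, giving −½ ln(0.8) = 0.111572.
1 − 2Q = 0.76, giving −¼ ln(0.76) = 0.068609.
d = 0.111572 + 0.068609 = 0.180181.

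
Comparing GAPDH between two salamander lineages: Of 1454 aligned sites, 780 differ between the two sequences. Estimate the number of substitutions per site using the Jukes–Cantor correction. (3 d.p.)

p = 780/1454 ≈ 0.536451.
d = −(3/4) ln(1 − 4p/3) = −0.75 ln(1 − 0.715268) = −0.75 ln(0.284732)
  = −0.75 × (-1.256207) = 0.942155 substitutions/site.

0.942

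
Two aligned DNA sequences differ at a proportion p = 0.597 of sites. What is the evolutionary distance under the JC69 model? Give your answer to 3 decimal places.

1.192

d = −(3/4) ln(1 − 4p/3) = −0.75 ln(1 − 0.796) = −0.75 ln(0.204)
  = −0.75 × (-1.589635) = 1.192226 substitutions/site.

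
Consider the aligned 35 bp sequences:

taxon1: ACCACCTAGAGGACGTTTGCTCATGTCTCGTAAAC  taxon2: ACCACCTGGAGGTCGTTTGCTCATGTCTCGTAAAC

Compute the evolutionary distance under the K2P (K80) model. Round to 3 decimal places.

Of 35 sites, 1 differences are transitions and 1 are transversions, so P = 1/35 ≈ 0.028571 and Q = 1/35 ≈ 0.028571.
Under the Kimura two-parameter model, d = −½ ln(1 − 2P − Q) − ¼ ln(1 − 2Q).
1 − 2P − Q = 0.914287, giving −½ ln(0.914287) = 0.044805.
1 − 2Q = 0.942858, giving −¼ ln(0.942858) = 0.014710.
d = 0.044805 + 0.014710 = 0.059515.

0.060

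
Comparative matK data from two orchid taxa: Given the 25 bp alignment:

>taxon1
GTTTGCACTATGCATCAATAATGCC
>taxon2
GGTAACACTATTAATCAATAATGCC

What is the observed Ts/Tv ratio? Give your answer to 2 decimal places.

Transitions are A↔G and C↔T; transversions are all other mismatches.
Transitions: 1. Transversions: 4.
R = 1/4 = 0.25.

0.25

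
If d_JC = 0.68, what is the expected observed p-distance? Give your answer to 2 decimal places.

p = (3/4)(1 − e^(−4d/3)) = 0.75 × (1 − e^(-0.906667)) = 0.75 × (1 − 0.403868) = 0.447099.

0.45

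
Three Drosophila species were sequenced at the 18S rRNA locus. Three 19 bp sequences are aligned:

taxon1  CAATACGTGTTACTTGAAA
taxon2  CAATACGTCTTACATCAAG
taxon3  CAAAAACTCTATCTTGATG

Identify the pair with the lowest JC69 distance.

taxon1 and taxon2

taxon1–taxon2: 4/19 differ, p = 0.211, d = 0.247.
taxon1–taxon3: 8/19 differ, p = 0.421, d = 0.618.
taxon2–taxon3: 8/19 differ, p = 0.421, d = 0.618.
The smallest distance is between taxon1 and taxon2.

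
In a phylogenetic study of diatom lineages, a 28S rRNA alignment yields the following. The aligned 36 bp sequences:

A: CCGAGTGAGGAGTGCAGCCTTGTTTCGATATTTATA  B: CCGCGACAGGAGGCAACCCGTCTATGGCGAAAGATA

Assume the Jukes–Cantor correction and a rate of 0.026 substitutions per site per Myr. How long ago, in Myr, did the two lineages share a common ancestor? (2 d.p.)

12.95

The sequences differ at 16 of 36 sites, so p = 16/36 ≈ 0.444444.
d = −(3/4) ln(1 − 4p/3) = −0.75 ln(1 − 0.592592) = −0.75 ln(0.407408)
  = −0.75 × (-0.897940) = 0.673455 substitutions/site.
Under a molecular clock d = 2μt, so t = d/(2μ) = 0.673455 / (2 × 0.026) = 12.95 Myr.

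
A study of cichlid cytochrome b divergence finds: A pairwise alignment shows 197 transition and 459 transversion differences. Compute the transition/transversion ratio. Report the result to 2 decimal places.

R = 197/459 = 0.429193… ≈ 0.43 (to 2 d.p.).

0.43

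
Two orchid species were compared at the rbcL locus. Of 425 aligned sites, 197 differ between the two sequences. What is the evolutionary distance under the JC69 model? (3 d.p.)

0.722

p = 197/425 ≈ 0.463529.
d = −(3/4) ln(1 − 4p/3) = −0.75 ln(1 − 0.618039) = −0.75 ln(0.381961)
  = −0.75 × (-0.962437) = 0.721828 substitutions/site.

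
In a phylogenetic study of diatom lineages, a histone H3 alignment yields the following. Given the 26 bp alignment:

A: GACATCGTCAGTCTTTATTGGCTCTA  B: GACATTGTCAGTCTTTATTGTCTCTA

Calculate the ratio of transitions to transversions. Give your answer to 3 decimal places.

Transitions are A↔G and C↔T; transversions are all other mismatches.
Transitions: 1. Transversions: 1.
R = 1/1 = 1.000.

1.000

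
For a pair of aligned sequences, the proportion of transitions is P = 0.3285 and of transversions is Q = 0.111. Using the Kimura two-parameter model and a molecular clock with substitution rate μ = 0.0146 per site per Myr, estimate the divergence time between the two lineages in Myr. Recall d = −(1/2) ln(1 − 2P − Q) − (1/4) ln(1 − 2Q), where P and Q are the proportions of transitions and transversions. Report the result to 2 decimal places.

27.17

Under the Kimura two-parameter model, d = −½ ln(1 − 2P − Q) − ¼ ln(1 − 2Q).
1 − 2P − Q = 0.232, giving −½ ln(0.232) = 0.730509.
1 − 2Q = 0.778, giving −¼ ln(0.778) = 0.062757.
d = 0.730509 + 0.062757 = 0.793266.
Under a molecular clock d = 2μt, so t = d/(2μ) = 0.793266 / (2 × 0.0146) = 27.17 Myr.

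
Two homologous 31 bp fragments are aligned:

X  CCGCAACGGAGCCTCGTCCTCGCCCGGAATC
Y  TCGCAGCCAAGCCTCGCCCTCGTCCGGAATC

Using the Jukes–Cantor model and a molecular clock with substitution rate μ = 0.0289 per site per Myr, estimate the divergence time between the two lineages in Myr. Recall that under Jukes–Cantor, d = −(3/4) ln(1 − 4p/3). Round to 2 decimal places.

3.87

The sequences differ at 6 of 31 sites (1, 6, 8, 9, 17, 23), so p = 6/31 ≈ 0.193548.
d = −(3/4) ln(1 − 4p/3) = −0.75 ln(1 − 0.258064) = −0.75 ln(0.741936)
  = −0.75 × (-0.298492) = 0.223869 substitutions/site.
Under a molecular clock d = 2μt, so t = d/(2μ) = 0.223869 / (2 × 0.0289) = 3.87 Myr.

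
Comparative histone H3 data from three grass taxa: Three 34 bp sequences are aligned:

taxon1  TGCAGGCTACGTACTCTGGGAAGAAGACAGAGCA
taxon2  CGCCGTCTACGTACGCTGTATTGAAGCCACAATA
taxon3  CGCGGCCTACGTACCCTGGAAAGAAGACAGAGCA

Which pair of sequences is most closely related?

taxon1 and taxon3

taxon1–taxon2: 12/34 differ, p = 0.353, d = 0.477.
taxon1–taxon3: 5/34 differ, p = 0.147, d = 0.164.
taxon2–taxon3: 10/34 differ, p = 0.294, d = 0.373.
The smallest distance is between taxon1 and taxon3.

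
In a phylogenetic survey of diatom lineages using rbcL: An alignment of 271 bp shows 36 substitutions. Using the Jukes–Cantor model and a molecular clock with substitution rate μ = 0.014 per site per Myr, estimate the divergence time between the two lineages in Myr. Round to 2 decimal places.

p = 36/271 ≈ 0.132841.
d = −(3/4) ln(1 − 4p/3) = −0.75 ln(1 − 0.177121) = −0.75 ln(0.822879)
  = −0.75 × (-0.194946) = 0.146210 substitutions/site.
Under a molecular clock d = 2μt, so t = d/(2μ) = 0.146210 / (2 × 0.014) = 5.22 Myr.

5.22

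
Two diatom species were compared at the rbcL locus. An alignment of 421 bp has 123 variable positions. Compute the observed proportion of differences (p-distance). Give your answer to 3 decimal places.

p = 123/421 = 0.292161… ≈ 0.292 (to 3 d.p.).

0.292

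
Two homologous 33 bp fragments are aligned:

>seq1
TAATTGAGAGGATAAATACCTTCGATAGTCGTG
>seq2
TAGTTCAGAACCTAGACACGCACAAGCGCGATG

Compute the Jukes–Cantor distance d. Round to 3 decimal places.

0.780

The sequences differ at 16 of 33 sites, so p = 16/33 ≈ 0.484848.
d = −(3/4) ln(1 − 4p/3) = −0.75 ln(1 − 0.646464) = −0.75 ln(0.353536)
  = −0.75 × (-1.039770) = 0.779828 substitutions/site.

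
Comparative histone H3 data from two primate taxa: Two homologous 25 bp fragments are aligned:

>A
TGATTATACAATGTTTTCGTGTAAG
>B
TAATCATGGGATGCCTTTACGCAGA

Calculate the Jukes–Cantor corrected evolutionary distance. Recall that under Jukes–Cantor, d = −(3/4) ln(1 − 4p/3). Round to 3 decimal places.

The sequences differ at 13 of 25 sites, so p = 13/25 = 0.52.
d = −(3/4) ln(1 − 4p/3) = −0.75 ln(1 − 0.693333) = −0.75 ln(0.306667)
  = −0.75 × (-1.181993) = 0.886495 substitutions/site.

0.886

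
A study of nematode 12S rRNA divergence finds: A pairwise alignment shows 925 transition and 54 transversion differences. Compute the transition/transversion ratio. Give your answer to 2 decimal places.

R = 925/54 = 17.129629… ≈ 17.13 (to 2 d.p.).

17.13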